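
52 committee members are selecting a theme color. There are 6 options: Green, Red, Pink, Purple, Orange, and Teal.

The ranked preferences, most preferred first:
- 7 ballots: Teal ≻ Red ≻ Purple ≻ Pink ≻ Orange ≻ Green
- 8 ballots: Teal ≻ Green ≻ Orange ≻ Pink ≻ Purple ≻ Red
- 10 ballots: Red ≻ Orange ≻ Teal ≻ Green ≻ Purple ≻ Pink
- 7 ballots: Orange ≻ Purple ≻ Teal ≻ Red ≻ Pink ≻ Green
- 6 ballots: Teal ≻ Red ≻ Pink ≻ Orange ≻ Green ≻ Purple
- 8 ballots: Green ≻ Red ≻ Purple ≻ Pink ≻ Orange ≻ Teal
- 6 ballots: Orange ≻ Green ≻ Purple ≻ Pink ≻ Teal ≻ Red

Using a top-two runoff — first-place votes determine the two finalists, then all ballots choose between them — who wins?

Orange

Round 1 first-place votes: Green 8, Red 10, Pink 0, Purple 0, Orange 13, Teal 21. Teal and Orange advance.
Runoff: Teal is ranked above Orange on 21 ballots, Orange above Teal on 31.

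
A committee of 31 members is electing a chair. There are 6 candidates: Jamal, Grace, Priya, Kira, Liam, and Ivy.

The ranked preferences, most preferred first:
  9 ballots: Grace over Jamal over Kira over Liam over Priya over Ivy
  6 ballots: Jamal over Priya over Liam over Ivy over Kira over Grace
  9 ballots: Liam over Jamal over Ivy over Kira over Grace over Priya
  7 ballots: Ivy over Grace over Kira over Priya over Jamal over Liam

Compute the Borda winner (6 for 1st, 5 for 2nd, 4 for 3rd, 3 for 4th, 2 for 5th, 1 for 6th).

Jamal

Jamal: 9×5 + 6×6 + 9×5 + 7×2 = 140
Grace: 9×6 + 6×1 + 9×2 + 7×5 = 113
Priya: 9×2 + 6×5 + 9×1 + 7×3 = 78
Kira: 9×4 + 6×2 + 9×3 + 7×4 = 103
Liam: 9×3 + 6×4 + 9×6 + 7×1 = 112
Ivy: 9×1 + 6×3 + 9×4 + 7×6 = 105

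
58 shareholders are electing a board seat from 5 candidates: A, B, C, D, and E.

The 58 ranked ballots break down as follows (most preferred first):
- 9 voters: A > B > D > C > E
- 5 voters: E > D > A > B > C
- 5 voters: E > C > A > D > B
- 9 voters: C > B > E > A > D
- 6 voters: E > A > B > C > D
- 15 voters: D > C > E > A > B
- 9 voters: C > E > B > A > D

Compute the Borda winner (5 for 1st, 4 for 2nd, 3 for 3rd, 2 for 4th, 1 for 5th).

C

A: 9×5 + 5×3 + 5×3 + 9×2 + 6×4 + 15×2 + 9×2 = 165
B: 9×4 + 5×2 + 5×1 + 9×4 + 6×3 + 15×1 + 9×3 = 147
C: 9×2 + 5×1 + 5×4 + 9×5 + 6×2 + 15×4 + 9×5 = 205
D: 9×3 + 5×4 + 5×2 + 9×1 + 6×1 + 15×5 + 9×1 = 156
E: 9×1 + 5×5 + 5×5 + 9×3 + 6×5 + 15×3 + 9×4 = 197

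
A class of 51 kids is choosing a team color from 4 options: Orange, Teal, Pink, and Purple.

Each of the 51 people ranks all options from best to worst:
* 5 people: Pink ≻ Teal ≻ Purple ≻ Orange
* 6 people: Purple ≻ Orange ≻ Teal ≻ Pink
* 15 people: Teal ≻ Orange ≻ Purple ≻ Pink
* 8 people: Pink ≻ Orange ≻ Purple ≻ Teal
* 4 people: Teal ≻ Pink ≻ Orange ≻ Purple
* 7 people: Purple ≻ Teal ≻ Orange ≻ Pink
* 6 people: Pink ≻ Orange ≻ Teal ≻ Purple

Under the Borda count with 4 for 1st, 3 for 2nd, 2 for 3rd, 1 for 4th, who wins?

Orange: 5×1 + 6×3 + 15×3 + 8×3 + 4×2 + 7×2 + 6×3 = 132
Teal: 5×3 + 6×2 + 15×4 + 8×1 + 4×4 + 7×3 + 6×2 = 144
Pink: 5×4 + 6×1 + 15×1 + 8×4 + 4×3 + 7×1 + 6×4 = 116
Purple: 5×2 + 6×4 + 15×2 + 8×2 + 4×1 + 7×4 + 6×1 = 118

Teal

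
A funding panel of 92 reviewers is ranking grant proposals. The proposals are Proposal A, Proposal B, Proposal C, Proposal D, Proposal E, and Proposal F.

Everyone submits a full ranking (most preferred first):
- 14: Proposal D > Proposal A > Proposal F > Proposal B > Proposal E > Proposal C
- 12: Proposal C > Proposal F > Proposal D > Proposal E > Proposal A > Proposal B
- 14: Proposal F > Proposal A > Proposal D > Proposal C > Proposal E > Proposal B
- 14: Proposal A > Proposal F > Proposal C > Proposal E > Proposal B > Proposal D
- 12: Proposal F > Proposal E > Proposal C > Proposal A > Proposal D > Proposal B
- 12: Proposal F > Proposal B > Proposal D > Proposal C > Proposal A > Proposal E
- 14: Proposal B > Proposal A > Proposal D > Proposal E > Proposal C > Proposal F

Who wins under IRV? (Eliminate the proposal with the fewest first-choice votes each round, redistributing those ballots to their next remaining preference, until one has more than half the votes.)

Proposal F

Round 1: Proposal A 14, Proposal B 14, Proposal C 12, Proposal D 14, Proposal E 0, Proposal F 38. Proposal E eliminated.
Round 2: Proposal A 14, Proposal B 14, Proposal C 12, Proposal D 14, Proposal F 38. Proposal C eliminated.
Round 3: Proposal A 14, Proposal B 14, Proposal D 14, Proposal F 50. Proposal F has a majority (≥47).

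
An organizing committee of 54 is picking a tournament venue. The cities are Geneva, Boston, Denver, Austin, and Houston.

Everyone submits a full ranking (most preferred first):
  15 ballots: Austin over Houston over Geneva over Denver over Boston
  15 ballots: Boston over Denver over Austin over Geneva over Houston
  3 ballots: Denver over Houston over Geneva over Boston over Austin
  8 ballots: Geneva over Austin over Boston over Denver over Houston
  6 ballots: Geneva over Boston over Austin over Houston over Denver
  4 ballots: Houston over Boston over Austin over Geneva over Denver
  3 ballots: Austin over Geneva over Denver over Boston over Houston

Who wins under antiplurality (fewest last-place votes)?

Geneva

Last-place votes: Geneva 0, Boston 15, Denver 10, Austin 3, Houston 26.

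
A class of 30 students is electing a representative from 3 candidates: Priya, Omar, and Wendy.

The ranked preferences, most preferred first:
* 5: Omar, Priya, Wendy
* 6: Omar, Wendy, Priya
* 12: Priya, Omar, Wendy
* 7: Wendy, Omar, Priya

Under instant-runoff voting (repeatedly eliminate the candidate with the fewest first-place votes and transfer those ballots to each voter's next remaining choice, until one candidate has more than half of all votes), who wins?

Round 1: Priya 12, Omar 11, Wendy 7. Wendy eliminated.
Round 2: Priya 12, Omar 18. Omar has a majority (≥16).

Omar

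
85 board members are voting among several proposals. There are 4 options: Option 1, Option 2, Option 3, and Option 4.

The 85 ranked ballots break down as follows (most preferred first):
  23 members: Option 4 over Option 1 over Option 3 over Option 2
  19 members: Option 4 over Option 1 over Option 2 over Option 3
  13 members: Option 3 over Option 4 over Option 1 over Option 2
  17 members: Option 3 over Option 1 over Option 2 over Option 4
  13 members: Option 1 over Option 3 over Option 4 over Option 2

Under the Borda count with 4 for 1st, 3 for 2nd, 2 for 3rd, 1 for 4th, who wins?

Option 1: 23×3 + 19×3 + 13×2 + 17×3 + 13×4 = 255
Option 2: 23×1 + 19×2 + 13×1 + 17×2 + 13×1 = 121
Option 3: 23×2 + 19×1 + 13×4 + 17×4 + 13×3 = 224
Option 4: 23×4 + 19×4 + 13×3 + 17×1 + 13×2 = 250

Option 1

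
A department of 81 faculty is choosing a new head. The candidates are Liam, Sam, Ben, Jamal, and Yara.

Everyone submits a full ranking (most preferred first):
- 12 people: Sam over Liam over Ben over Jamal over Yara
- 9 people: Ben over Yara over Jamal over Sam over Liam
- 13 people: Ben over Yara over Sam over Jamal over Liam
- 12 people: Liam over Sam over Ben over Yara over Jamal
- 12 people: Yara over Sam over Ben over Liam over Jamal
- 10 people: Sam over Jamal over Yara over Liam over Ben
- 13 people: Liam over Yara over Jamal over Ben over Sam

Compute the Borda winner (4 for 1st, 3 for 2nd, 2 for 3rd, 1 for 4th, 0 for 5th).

Sam

Liam: 12×3 + 9×0 + 13×0 + 12×4 + 12×1 + 10×1 + 13×4 = 158
Sam: 12×4 + 9×1 + 13×2 + 12×3 + 12×3 + 10×4 + 13×0 = 195
Ben: 12×2 + 9×4 + 13×4 + 12×2 + 12×2 + 10×0 + 13×1 = 173
Jamal: 12×1 + 9×2 + 13×1 + 12×0 + 12×0 + 10×3 + 13×2 = 99
Yara: 12×0 + 9×3 + 13×3 + 12×1 + 12×4 + 10×2 + 13×3 = 185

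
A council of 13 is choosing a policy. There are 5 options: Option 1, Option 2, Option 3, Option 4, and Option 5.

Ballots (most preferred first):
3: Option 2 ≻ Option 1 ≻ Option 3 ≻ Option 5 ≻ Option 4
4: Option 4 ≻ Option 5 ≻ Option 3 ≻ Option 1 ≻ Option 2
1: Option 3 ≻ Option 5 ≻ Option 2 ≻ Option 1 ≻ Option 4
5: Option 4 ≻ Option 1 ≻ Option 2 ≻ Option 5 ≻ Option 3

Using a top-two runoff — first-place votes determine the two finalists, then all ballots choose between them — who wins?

Round 1 first-place votes: Option 1 0, Option 2 3, Option 3 1, Option 4 9, Option 5 0. Option 4 and Option 2 advance.
Runoff: Option 4 is ranked above Option 2 on 9 ballots, Option 2 above Option 4 on 4.

Option 4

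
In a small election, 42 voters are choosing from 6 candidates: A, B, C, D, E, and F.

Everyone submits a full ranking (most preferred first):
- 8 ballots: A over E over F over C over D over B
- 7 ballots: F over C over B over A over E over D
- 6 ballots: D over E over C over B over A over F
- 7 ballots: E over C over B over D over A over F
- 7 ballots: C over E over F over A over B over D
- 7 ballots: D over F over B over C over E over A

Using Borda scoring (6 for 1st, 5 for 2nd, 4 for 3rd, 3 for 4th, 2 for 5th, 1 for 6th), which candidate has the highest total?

A: 8×6 + 7×3 + 6×2 + 7×2 + 7×3 + 7×1 = 123
B: 8×1 + 7×4 + 6×3 + 7×4 + 7×2 + 7×4 = 124
C: 8×3 + 7×5 + 6×4 + 7×5 + 7×6 + 7×3 = 181
D: 8×2 + 7×1 + 6×6 + 7×3 + 7×1 + 7×6 = 129
E: 8×5 + 7×2 + 6×5 + 7×6 + 7×5 + 7×2 = 175
F: 8×4 + 7×6 + 6×1 + 7×1 + 7×4 + 7×5 = 150

C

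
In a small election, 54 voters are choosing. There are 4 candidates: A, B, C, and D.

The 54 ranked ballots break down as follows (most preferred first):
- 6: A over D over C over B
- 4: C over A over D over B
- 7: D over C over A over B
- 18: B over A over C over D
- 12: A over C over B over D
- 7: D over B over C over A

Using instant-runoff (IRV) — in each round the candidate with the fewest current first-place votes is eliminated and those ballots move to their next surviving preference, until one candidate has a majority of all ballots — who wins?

A

Round 1: A 18, B 18, C 4, D 14. C eliminated.
Round 2: A 22, B 18, D 14. D eliminated.
Round 3: A 29, B 25. A has a majority (≥28).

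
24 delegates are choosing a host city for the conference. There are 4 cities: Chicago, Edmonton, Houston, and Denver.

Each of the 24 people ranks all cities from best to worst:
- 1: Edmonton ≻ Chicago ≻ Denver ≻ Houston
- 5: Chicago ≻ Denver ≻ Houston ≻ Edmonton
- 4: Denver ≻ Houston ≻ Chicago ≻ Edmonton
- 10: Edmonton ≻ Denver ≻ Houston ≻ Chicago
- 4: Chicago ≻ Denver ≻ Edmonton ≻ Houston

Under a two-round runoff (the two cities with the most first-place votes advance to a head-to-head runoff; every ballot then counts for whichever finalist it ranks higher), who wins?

Round 1 first-place votes: Chicago 9, Edmonton 11, Houston 0, Denver 4. Edmonton and Chicago advance.
Runoff: Edmonton is ranked above Chicago on 11 ballots, Chicago above Edmonton on 13.

Chicago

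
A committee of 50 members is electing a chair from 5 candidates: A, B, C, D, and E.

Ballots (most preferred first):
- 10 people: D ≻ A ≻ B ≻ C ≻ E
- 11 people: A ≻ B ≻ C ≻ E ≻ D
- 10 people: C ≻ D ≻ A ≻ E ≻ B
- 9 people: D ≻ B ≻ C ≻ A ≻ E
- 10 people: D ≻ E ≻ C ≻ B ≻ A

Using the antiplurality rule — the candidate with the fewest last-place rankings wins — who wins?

C

Last-place votes: A 10, B 10, C 0, D 11, E 19.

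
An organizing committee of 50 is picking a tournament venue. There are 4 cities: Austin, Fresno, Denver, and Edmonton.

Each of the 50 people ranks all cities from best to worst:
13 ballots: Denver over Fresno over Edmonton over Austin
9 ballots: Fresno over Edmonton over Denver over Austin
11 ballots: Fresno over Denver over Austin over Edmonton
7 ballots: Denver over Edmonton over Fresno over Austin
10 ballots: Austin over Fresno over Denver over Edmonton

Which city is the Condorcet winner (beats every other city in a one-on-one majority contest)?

Fresno

Fresno vs Austin: 40–10
Fresno vs Denver: 30–20
Fresno vs Edmonton: 43–7
Fresno beats every other city.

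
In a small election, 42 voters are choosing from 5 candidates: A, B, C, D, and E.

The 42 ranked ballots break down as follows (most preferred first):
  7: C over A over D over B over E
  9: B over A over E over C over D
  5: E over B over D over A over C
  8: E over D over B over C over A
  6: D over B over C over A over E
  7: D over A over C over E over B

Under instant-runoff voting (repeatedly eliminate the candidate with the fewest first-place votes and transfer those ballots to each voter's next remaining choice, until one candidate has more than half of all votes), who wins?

Round 1: A 0, B 9, C 7, D 13, E 13. A eliminated.
Round 2: B 9, C 7, D 13, E 13. C eliminated.
Round 3: B 9, D 20, E 13. B eliminated.
Round 4: D 20, E 22. E has a majority (≥22).

E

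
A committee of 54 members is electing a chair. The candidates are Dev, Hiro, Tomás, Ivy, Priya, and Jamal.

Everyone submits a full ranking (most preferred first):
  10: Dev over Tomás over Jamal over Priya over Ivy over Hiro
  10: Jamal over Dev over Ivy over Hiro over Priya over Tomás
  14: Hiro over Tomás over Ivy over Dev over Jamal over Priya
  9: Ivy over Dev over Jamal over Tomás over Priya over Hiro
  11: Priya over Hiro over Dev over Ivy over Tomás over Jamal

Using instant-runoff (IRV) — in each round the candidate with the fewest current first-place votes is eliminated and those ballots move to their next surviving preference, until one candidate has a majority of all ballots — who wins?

Dev

Round 1: Dev 10, Hiro 14, Tomás 0, Ivy 9, Priya 11, Jamal 10. Tomás eliminated.
Round 2: Dev 10, Hiro 14, Ivy 9, Priya 11, Jamal 10. Ivy eliminated.
Round 3: Dev 19, Hiro 14, Priya 11, Jamal 10. Jamal eliminated.
Round 4: Dev 29, Hiro 14, Priya 11. Dev has a majority (≥28).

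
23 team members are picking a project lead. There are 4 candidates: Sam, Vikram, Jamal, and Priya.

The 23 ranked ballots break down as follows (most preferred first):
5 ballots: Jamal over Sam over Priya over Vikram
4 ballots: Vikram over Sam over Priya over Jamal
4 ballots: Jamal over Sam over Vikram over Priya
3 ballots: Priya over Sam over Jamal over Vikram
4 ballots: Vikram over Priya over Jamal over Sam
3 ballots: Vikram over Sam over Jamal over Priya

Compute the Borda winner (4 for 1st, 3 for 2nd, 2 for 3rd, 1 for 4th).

Sam: 5×3 + 4×3 + 4×3 + 3×3 + 4×1 + 3×3 = 61
Vikram: 5×1 + 4×4 + 4×2 + 3×1 + 4×4 + 3×4 = 60
Jamal: 5×4 + 4×1 + 4×4 + 3×2 + 4×2 + 3×2 = 60
Priya: 5×2 + 4×2 + 4×1 + 3×4 + 4×3 + 3×1 = 49

Sam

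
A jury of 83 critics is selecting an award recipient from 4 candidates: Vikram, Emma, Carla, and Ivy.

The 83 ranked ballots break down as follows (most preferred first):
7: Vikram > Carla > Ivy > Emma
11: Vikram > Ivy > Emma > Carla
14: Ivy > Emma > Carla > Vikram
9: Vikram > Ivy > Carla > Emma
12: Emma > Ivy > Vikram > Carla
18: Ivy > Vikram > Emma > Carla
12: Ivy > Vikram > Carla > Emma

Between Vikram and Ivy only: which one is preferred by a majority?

Ivy

Vikram is ranked above Ivy on 27 ballots; Ivy above Vikram on 56.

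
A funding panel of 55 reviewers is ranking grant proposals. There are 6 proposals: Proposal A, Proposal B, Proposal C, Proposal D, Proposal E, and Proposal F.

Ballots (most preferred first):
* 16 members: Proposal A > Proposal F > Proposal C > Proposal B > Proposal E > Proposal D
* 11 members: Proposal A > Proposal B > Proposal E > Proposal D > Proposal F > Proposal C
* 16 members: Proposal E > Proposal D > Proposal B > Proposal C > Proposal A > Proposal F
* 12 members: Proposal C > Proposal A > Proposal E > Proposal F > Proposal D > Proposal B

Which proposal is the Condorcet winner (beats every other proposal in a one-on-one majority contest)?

Proposal C

Proposal C vs Proposal A: 28–27
Proposal C vs Proposal B: 28–27
Proposal C vs Proposal D: 28–27
Proposal C vs Proposal E: 28–27
Proposal C vs Proposal F: 28–27
Proposal C beats every other proposal.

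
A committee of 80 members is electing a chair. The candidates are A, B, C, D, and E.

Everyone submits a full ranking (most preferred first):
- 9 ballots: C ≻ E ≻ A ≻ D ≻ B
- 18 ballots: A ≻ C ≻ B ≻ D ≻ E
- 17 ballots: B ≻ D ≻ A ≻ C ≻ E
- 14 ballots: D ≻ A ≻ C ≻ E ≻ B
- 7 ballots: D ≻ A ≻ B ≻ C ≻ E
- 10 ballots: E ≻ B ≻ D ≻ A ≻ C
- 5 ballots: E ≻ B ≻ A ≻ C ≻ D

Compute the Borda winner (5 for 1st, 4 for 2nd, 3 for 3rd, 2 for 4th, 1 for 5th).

A

A: 9×3 + 18×5 + 17×3 + 14×4 + 7×4 + 10×2 + 5×3 = 287
B: 9×1 + 18×3 + 17×5 + 14×1 + 7×3 + 10×4 + 5×4 = 243
C: 9×5 + 18×4 + 17×2 + 14×3 + 7×2 + 10×1 + 5×2 = 227
D: 9×2 + 18×2 + 17×4 + 14×5 + 7×5 + 10×3 + 5×1 = 262
E: 9×4 + 18×1 + 17×1 + 14×2 + 7×1 + 10×5 + 5×5 = 181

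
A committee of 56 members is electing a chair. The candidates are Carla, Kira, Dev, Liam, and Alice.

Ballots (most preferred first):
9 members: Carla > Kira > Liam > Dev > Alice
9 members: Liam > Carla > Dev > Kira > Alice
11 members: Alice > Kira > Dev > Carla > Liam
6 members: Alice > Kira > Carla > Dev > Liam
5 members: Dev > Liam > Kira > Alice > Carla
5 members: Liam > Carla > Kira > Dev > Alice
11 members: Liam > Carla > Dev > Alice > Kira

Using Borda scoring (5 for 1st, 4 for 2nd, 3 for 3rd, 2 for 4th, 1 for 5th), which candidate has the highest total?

Carla: 9×5 + 9×4 + 11×2 + 6×3 + 5×1 + 5×4 + 11×4 = 190
Kira: 9×4 + 9×2 + 11×4 + 6×4 + 5×3 + 5×3 + 11×1 = 163
Dev: 9×2 + 9×3 + 11×3 + 6×2 + 5×5 + 5×2 + 11×3 = 158
Liam: 9×3 + 9×5 + 11×1 + 6×1 + 5×4 + 5×5 + 11×5 = 189
Alice: 9×1 + 9×1 + 11×5 + 6×5 + 5×2 + 5×1 + 11×2 = 140

Carla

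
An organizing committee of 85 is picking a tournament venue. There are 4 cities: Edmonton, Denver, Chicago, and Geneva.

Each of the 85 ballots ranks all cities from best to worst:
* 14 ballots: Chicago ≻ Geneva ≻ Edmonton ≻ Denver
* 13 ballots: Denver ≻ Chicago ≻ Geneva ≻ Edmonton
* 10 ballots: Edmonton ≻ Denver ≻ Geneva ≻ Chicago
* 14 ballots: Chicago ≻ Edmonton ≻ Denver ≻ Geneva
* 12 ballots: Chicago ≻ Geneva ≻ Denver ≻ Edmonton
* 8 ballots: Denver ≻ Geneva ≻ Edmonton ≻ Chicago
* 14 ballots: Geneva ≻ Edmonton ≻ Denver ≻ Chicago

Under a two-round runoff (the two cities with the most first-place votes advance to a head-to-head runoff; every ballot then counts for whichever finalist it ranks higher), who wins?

Round 1 first-place votes: Edmonton 10, Denver 21, Chicago 40, Geneva 14. Chicago and Denver advance.
Runoff: Chicago is ranked above Denver on 40 ballots, Denver above Chicago on 45.

Denver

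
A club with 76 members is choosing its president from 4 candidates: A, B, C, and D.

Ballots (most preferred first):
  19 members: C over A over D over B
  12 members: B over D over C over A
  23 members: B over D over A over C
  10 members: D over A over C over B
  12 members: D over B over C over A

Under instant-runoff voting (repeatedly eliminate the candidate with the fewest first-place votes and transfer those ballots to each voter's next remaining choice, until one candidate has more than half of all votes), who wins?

Round 1: A 0, B 35, C 19, D 22. A eliminated.
Round 2: B 35, C 19, D 22. C eliminated.
Round 3: B 35, D 41. D has a majority (≥39).

D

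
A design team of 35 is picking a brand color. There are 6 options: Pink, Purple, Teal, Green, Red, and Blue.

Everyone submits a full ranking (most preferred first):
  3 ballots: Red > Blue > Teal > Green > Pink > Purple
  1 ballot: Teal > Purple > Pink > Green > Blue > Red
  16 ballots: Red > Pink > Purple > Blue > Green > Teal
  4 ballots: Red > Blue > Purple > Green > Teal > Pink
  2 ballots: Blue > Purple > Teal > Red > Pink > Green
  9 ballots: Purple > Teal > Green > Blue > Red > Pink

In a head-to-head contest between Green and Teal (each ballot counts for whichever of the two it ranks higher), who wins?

Green

Green is ranked above Teal on 20 ballots; Teal above Green on 15.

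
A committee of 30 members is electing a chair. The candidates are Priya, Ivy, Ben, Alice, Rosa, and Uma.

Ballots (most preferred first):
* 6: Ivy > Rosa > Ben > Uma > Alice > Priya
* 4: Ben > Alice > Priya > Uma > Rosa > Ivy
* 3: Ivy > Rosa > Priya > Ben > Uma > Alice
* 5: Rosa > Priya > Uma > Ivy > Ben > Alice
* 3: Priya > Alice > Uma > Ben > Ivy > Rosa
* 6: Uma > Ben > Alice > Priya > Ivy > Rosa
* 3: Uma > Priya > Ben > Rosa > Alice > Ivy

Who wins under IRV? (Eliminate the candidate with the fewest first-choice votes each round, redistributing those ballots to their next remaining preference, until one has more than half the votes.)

Round 1: Priya 3, Ivy 9, Ben 4, Alice 0, Rosa 5, Uma 9. Alice eliminated.
Round 2: Priya 3, Ivy 9, Ben 4, Rosa 5, Uma 9. Priya eliminated.
Round 3: Ivy 9, Ben 4, Rosa 5, Uma 12. Ben eliminated.
Round 4: Ivy 9, Rosa 5, Uma 16. Uma has a majority (≥16).

Uma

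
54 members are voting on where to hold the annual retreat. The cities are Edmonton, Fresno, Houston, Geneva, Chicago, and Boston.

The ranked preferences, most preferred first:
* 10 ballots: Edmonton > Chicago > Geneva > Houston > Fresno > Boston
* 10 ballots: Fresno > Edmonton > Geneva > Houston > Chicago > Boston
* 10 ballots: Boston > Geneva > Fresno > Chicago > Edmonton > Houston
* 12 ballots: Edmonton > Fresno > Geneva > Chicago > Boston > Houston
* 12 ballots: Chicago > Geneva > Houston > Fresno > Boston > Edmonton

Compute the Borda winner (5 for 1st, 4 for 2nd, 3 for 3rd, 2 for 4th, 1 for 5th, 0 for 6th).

Geneva

Edmonton: 10×5 + 10×4 + 10×1 + 12×5 + 12×0 = 160
Fresno: 10×1 + 10×5 + 10×3 + 12×4 + 12×2 = 162
Houston: 10×2 + 10×2 + 10×0 + 12×0 + 12×3 = 76
Geneva: 10×3 + 10×3 + 10×4 + 12×3 + 12×4 = 184
Chicago: 10×4 + 10×1 + 10×2 + 12×2 + 12×5 = 154
Boston: 10×0 + 10×0 + 10×5 + 12×1 + 12×1 = 74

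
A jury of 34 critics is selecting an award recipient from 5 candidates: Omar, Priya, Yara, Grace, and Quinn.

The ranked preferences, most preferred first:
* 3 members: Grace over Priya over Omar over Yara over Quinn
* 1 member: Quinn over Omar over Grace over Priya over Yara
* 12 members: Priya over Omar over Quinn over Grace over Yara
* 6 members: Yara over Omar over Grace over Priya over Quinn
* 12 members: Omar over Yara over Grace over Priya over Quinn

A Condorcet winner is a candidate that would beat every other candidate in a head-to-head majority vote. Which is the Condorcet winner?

Omar vs Priya: 19–15
Omar vs Yara: 28–6
Omar vs Grace: 31–3
Omar vs Quinn: 33–1
Omar beats every other candidate.

Omar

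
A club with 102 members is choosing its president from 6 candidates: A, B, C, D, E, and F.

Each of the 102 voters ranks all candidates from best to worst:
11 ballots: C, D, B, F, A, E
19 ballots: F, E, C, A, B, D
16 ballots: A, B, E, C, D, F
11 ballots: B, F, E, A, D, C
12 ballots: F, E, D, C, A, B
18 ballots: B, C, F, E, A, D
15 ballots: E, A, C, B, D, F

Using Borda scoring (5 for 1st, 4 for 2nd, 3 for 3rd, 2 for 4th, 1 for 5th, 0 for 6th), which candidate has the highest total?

E

A: 11×1 + 19×2 + 16×5 + 11×2 + 12×1 + 18×1 + 15×4 = 241
B: 11×3 + 19×1 + 16×4 + 11×5 + 12×0 + 18×5 + 15×2 = 291
C: 11×5 + 19×3 + 16×2 + 11×0 + 12×2 + 18×4 + 15×3 = 285
D: 11×4 + 19×0 + 16×1 + 11×1 + 12×3 + 18×0 + 15×1 = 122
E: 11×0 + 19×4 + 16×3 + 11×3 + 12×4 + 18×2 + 15×5 = 316
F: 11×2 + 19×5 + 16×0 + 11×4 + 12×5 + 18×3 + 15×0 = 275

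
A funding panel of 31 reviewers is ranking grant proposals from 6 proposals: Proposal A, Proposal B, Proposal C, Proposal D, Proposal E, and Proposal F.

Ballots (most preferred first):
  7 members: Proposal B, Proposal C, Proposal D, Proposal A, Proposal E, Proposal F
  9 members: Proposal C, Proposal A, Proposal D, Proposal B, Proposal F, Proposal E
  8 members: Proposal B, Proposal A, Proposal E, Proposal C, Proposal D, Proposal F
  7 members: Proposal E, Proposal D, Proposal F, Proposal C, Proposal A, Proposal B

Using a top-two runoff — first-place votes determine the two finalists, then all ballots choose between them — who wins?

Round 1 first-place votes: Proposal A 0, Proposal B 15, Proposal C 9, Proposal D 0, Proposal E 7, Proposal F 0. Proposal B and Proposal C advance.
Runoff: Proposal B is ranked above Proposal C on 15 ballots, Proposal C above Proposal B on 16.

Proposal C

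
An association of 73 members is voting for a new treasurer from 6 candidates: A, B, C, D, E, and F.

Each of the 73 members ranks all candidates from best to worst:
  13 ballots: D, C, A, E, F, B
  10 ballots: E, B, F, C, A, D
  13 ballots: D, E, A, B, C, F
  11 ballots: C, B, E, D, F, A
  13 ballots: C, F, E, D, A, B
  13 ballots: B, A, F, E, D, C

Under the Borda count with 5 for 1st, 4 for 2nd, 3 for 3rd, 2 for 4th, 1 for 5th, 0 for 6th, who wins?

A: 13×3 + 10×1 + 13×3 + 11×0 + 13×1 + 13×4 = 153
B: 13×0 + 10×4 + 13×2 + 11×4 + 13×0 + 13×5 = 175
C: 13×4 + 10×2 + 13×1 + 11×5 + 13×5 + 13×0 = 205
D: 13×5 + 10×0 + 13×5 + 11×2 + 13×2 + 13×1 = 191
E: 13×2 + 10×5 + 13×4 + 11×3 + 13×3 + 13×2 = 226
F: 13×1 + 10×3 + 13×0 + 11×1 + 13×4 + 13×3 = 145

E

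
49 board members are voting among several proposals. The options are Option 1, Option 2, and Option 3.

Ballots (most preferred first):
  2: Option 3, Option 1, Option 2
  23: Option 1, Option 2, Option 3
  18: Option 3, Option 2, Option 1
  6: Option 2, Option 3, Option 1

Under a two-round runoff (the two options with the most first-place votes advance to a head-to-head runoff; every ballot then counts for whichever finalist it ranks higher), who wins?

Option 3

Round 1 first-place votes: Option 1 23, Option 2 6, Option 3 20. Option 1 and Option 3 advance.
Runoff: Option 1 is ranked above Option 3 on 23 ballots, Option 3 above Option 1 on 26.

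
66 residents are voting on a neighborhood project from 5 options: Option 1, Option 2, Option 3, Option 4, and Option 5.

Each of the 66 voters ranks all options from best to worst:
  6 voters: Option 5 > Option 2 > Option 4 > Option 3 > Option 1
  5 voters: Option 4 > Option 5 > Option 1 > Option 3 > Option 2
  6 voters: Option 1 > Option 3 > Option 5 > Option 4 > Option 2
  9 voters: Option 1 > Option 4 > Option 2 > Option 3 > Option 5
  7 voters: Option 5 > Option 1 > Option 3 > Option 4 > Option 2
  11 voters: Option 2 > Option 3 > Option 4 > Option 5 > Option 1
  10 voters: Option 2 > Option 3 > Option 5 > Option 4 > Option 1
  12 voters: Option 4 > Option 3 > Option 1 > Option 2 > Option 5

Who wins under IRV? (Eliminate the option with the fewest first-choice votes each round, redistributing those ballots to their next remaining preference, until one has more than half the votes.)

Option 1

Round 1: Option 1 15, Option 2 21, Option 3 0, Option 4 17, Option 5 13. Option 3 eliminated.
Round 2: Option 1 15, Option 2 21, Option 4 17, Option 5 13. Option 5 eliminated.
Round 3: Option 1 22, Option 2 27, Option 4 17. Option 4 eliminated.
Round 4: Option 1 39, Option 2 27. Option 1 has a majority (≥34).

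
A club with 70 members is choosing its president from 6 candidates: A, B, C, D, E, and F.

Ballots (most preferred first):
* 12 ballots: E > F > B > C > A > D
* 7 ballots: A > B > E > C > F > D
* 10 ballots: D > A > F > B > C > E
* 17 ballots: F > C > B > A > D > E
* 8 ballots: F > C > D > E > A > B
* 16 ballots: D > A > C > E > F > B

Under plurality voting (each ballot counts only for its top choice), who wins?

D

First-place votes: A 7, B 0, C 0, D 26, E 12, F 25.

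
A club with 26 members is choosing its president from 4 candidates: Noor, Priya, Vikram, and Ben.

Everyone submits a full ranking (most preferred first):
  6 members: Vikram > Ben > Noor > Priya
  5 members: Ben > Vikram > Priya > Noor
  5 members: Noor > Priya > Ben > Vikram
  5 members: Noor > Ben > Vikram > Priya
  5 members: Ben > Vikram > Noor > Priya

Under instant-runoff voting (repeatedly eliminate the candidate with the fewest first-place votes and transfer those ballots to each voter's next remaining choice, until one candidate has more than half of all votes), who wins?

Ben

Round 1: Noor 10, Priya 0, Vikram 6, Ben 10. Priya eliminated.
Round 2: Noor 10, Vikram 6, Ben 10. Vikram eliminated.
Round 3: Noor 10, Ben 16. Ben has a majority (≥14).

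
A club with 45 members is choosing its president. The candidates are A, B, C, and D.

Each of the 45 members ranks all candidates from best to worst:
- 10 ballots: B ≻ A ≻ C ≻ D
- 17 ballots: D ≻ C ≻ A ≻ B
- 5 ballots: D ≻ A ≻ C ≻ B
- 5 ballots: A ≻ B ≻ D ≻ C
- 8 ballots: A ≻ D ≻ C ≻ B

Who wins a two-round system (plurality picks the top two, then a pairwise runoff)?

A

Round 1 first-place votes: A 13, B 10, C 0, D 22. D and A advance.
Runoff: D is ranked above A on 22 ballots, A above D on 23.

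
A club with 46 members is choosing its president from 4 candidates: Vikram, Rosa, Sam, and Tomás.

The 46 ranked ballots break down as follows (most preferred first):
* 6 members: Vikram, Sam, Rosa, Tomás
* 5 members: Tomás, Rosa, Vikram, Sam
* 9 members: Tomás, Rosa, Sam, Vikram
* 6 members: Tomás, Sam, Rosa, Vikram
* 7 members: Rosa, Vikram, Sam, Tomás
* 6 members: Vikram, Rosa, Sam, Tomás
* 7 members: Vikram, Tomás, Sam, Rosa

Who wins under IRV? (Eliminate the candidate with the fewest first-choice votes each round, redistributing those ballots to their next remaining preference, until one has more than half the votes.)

Vikram

Round 1: Vikram 19, Rosa 7, Sam 0, Tomás 20. Sam eliminated.
Round 2: Vikram 19, Rosa 7, Tomás 20. Rosa eliminated.
Round 3: Vikram 26, Tomás 20. Vikram has a majority (≥24).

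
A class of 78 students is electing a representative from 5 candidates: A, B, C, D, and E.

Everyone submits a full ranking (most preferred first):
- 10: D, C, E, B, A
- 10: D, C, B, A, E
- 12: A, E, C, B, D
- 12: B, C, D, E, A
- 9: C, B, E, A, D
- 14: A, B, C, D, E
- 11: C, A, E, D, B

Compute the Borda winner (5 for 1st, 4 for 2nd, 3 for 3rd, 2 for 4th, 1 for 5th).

C

A: 10×1 + 10×2 + 12×5 + 12×1 + 9×2 + 14×5 + 11×4 = 234
B: 10×2 + 10×3 + 12×2 + 12×5 + 9×4 + 14×4 + 11×1 = 237
C: 10×4 + 10×4 + 12×3 + 12×4 + 9×5 + 14×3 + 11×5 = 306
D: 10×5 + 10×5 + 12×1 + 12×3 + 9×1 + 14×2 + 11×2 = 207
E: 10×3 + 10×1 + 12×4 + 12×2 + 9×3 + 14×1 + 11×3 = 186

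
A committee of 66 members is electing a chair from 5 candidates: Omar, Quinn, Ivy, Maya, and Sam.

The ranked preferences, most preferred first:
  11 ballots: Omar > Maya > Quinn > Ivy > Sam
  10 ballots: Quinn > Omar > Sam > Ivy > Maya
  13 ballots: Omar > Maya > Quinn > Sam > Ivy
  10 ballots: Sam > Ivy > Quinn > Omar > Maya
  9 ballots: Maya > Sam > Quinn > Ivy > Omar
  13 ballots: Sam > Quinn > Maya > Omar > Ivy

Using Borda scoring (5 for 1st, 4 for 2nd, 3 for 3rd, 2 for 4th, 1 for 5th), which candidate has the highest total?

Quinn

Omar: 11×5 + 10×4 + 13×5 + 10×2 + 9×1 + 13×2 = 215
Quinn: 11×3 + 10×5 + 13×3 + 10×3 + 9×3 + 13×4 = 231
Ivy: 11×2 + 10×2 + 13×1 + 10×4 + 9×2 + 13×1 = 126
Maya: 11×4 + 10×1 + 13×4 + 10×1 + 9×5 + 13×3 = 200
Sam: 11×1 + 10×3 + 13×2 + 10×5 + 9×4 + 13×5 = 218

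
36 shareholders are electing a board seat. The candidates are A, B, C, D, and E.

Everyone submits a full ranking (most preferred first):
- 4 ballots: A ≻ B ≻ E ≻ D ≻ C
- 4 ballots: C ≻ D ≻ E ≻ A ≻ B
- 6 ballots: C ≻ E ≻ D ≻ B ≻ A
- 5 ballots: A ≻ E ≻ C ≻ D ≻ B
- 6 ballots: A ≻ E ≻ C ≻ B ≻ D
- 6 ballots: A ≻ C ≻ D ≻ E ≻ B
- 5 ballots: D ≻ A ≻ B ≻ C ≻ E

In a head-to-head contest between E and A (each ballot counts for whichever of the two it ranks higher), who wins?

A

E is ranked above A on 10 ballots; A above E on 26.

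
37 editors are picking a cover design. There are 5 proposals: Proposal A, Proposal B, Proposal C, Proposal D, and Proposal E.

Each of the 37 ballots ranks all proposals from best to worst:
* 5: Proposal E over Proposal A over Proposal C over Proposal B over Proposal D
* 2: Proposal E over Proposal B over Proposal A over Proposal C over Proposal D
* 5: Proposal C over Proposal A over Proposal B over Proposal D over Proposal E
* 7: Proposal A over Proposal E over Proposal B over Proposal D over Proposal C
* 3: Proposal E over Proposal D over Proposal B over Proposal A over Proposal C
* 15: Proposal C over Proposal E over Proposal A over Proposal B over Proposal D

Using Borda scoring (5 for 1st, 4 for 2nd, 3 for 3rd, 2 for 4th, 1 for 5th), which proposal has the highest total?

Proposal E

Proposal A: 5×4 + 2×3 + 5×4 + 7×5 + 3×2 + 15×3 = 132
Proposal B: 5×2 + 2×4 + 5×3 + 7×3 + 3×3 + 15×2 = 93
Proposal C: 5×3 + 2×2 + 5×5 + 7×1 + 3×1 + 15×5 = 129
Proposal D: 5×1 + 2×1 + 5×2 + 7×2 + 3×4 + 15×1 = 58
Proposal E: 5×5 + 2×5 + 5×1 + 7×4 + 3×5 + 15×4 = 143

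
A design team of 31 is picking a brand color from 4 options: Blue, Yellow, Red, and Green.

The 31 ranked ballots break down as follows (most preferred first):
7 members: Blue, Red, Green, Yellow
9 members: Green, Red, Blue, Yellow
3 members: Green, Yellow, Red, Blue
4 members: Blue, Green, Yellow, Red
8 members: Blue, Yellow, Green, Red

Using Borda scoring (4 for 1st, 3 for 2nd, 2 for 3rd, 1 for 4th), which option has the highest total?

Blue: 7×4 + 9×2 + 3×1 + 4×4 + 8×4 = 97
Yellow: 7×1 + 9×1 + 3×3 + 4×2 + 8×3 = 57
Red: 7×3 + 9×3 + 3×2 + 4×1 + 8×1 = 66
Green: 7×2 + 9×4 + 3×4 + 4×3 + 8×2 = 90

Blue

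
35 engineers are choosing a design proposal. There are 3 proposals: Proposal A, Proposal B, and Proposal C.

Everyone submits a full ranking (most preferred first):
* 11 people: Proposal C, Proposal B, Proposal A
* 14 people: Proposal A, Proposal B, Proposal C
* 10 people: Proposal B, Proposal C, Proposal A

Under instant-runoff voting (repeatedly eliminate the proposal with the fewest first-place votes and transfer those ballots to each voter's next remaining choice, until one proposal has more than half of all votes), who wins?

Proposal C

Round 1: Proposal A 14, Proposal B 10, Proposal C 11. Proposal B eliminated.
Round 2: Proposal A 14, Proposal C 21. Proposal C has a majority (≥18).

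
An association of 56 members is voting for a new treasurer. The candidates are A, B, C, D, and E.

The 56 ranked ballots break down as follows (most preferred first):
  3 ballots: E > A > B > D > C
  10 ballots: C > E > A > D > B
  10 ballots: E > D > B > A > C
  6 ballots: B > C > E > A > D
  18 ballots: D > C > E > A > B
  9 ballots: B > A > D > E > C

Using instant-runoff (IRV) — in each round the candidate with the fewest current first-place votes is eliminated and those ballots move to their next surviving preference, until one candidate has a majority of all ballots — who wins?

E

Round 1: A 0, B 15, C 10, D 18, E 13. A eliminated.
Round 2: B 15, C 10, D 18, E 13. C eliminated.
Round 3: B 15, D 18, E 23. B eliminated.
Round 4: D 27, E 29. E has a majority (≥29).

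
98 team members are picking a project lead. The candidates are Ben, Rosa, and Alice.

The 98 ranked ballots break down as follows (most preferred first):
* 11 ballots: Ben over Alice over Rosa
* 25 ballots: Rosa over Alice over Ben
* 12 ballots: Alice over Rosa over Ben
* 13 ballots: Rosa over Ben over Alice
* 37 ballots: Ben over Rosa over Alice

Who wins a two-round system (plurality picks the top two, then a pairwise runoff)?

Round 1 first-place votes: Ben 48, Rosa 38, Alice 12. Ben and Rosa advance.
Runoff: Ben is ranked above Rosa on 48 ballots, Rosa above Ben on 50.

Rosa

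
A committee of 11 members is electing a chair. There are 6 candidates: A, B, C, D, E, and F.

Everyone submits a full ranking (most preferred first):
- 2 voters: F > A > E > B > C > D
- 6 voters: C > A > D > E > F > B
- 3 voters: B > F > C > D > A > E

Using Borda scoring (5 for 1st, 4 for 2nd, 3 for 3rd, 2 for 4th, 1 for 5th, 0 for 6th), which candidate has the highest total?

A: 2×4 + 6×4 + 3×1 = 35
B: 2×2 + 6×0 + 3×5 = 19
C: 2×1 + 6×5 + 3×3 = 41
D: 2×0 + 6×3 + 3×2 = 24
E: 2×3 + 6×2 + 3×0 = 18
F: 2×5 + 6×1 + 3×4 = 28

C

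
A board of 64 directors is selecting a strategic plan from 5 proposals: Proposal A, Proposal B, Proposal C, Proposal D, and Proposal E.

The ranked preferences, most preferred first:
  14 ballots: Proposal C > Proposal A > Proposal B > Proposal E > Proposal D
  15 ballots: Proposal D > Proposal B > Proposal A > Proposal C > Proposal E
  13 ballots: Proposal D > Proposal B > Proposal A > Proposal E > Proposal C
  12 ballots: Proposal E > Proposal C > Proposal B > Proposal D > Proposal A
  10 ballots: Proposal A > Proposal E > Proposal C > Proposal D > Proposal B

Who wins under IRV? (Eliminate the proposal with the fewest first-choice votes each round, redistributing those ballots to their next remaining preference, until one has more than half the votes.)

Round 1: Proposal A 10, Proposal B 0, Proposal C 14, Proposal D 28, Proposal E 12. Proposal B eliminated.
Round 2: Proposal A 10, Proposal C 14, Proposal D 28, Proposal E 12. Proposal A eliminated.
Round 3: Proposal C 14, Proposal D 28, Proposal E 22. Proposal C eliminated.
Round 4: Proposal D 28, Proposal E 36. Proposal E has a majority (≥33).

Proposal E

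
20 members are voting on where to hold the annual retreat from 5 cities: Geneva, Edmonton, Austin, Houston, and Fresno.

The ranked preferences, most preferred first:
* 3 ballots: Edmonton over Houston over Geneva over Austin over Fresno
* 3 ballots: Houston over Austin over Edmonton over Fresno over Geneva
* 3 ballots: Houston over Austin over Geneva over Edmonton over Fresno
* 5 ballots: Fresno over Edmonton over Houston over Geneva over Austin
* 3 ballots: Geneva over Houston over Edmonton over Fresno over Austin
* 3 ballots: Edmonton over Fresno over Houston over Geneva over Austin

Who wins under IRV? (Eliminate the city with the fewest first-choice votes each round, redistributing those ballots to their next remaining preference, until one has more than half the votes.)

Edmonton

Round 1: Geneva 3, Edmonton 6, Austin 0, Houston 6, Fresno 5. Austin eliminated.
Round 2: Geneva 3, Edmonton 6, Houston 6, Fresno 5. Geneva eliminated.
Round 3: Edmonton 6, Houston 9, Fresno 5. Fresno eliminated.
Round 4: Edmonton 11, Houston 9. Edmonton has a majority (≥11).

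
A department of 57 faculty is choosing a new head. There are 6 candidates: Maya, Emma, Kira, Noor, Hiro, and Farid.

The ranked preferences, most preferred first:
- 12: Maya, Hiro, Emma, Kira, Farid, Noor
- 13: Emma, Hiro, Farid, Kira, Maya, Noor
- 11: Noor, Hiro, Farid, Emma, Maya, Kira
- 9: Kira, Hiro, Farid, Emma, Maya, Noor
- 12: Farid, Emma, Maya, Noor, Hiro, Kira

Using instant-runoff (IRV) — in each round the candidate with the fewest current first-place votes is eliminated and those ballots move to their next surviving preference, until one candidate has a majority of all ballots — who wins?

Farid

Round 1: Maya 12, Emma 13, Kira 9, Noor 11, Hiro 0, Farid 12. Hiro eliminated.
Round 2: Maya 12, Emma 13, Kira 9, Noor 11, Farid 12. Kira eliminated.
Round 3: Maya 12, Emma 13, Noor 11, Farid 21. Noor eliminated.
Round 4: Maya 12, Emma 13, Farid 32. Farid has a majority (≥29).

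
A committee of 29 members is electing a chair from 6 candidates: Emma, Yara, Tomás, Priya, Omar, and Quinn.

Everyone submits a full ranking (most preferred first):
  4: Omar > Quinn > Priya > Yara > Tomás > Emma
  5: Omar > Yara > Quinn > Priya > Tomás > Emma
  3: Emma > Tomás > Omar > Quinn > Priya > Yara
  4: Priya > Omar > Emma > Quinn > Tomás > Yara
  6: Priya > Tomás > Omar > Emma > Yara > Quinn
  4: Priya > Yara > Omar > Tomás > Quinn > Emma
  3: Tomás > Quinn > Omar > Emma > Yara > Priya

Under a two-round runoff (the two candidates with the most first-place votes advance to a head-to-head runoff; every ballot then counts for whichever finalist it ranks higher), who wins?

Omar

Round 1 first-place votes: Emma 3, Yara 0, Tomás 3, Priya 14, Omar 9, Quinn 0. Priya and Omar advance.
Runoff: Priya is ranked above Omar on 14 ballots, Omar above Priya on 15.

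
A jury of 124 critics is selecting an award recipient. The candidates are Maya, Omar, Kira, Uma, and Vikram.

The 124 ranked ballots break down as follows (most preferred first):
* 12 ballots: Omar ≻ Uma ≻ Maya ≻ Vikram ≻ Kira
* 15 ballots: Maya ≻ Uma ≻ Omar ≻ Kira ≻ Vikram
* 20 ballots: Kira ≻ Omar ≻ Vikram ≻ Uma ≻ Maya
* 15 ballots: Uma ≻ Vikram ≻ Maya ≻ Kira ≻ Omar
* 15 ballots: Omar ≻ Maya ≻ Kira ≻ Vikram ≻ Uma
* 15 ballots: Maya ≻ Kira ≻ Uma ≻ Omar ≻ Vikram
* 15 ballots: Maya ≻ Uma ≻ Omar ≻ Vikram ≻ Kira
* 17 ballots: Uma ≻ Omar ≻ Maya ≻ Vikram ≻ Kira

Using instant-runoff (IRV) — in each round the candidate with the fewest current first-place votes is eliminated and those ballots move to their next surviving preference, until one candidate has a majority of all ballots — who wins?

Round 1: Maya 45, Omar 27, Kira 20, Uma 32, Vikram 0. Vikram eliminated.
Round 2: Maya 45, Omar 27, Kira 20, Uma 32. Kira eliminated.
Round 3: Maya 45, Omar 47, Uma 32. Uma eliminated.
Round 4: Maya 60, Omar 64. Omar has a majority (≥63).

Omar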